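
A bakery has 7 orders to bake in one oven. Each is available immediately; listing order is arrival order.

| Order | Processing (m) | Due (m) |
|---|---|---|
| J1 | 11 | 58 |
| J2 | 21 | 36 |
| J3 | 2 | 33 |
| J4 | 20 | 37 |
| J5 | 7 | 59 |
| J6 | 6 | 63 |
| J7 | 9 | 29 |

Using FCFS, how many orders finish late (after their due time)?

FIFO (arrival order): J1 J2 J3 J4 J5 J6 J7.
J1: 0→11, due 58, tardiness 0
J2: 11→32, due 36, tardiness 0
J3: 32→34, due 33, tardiness 1
J4: 34→54, due 37, tardiness 17
J5: 54→61, due 59, tardiness 2
J6: 61→67, due 63, tardiness 4
J7: 67→76, due 29, tardiness 47
Late orders: 5.

5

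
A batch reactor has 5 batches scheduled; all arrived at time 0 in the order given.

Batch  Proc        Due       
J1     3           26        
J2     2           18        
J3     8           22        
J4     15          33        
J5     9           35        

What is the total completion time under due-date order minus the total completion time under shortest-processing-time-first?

EDD (increasing due date): J2 J3 J1 J4 J5.
J2: 0→2
J3: 2→10
J1: 10→13
J4: 13→28
J5: 28→37
Sum = 2+10+13+28+37 = 90.
SPT (increasing processing time): J2 J1 J3 J5 J4.
J2: 0→2
J1: 2→5
J3: 5→13
J5: 13→22
J4: 22→37
Sum = 2+5+13+22+37 = 79.
Difference = 90 − 79 = 11.

11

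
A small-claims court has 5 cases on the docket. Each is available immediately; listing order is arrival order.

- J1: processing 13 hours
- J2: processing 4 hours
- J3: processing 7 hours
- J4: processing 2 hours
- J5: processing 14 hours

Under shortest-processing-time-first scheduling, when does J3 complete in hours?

13

SPT (increasing processing time): J4 J2 J3 J1 J5.
J4: 0→2
J2: 2→6
J3: 6→13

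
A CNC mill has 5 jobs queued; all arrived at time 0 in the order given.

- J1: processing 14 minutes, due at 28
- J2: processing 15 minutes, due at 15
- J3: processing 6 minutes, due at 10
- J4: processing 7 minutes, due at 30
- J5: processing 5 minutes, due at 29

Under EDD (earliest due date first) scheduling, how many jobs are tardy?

4

EDD (increasing due date): J3 J2 J1 J5 J4.
J3: 0→6, due 10, tardiness 0
J2: 6→21, due 15, tardiness 6
J1: 21→35, due 28, tardiness 7
J5: 35→40, due 29, tardiness 11
J4: 40→47, due 30, tardiness 17
Late jobs: 4.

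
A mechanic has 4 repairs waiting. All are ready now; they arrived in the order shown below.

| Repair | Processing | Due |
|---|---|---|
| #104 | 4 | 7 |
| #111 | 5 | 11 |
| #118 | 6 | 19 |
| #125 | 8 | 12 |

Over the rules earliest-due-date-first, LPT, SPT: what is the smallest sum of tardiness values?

EDD (increasing due date): #104 #111 #125 #118.
#104: 0→4, due 7, tardiness 0
#111: 4→9, due 11, tardiness 0
#125: 9→17, due 12, tardiness 5
#118: 17→23, due 19, tardiness 4
Sum = 0+0+5+4 = 9.
LPT (decreasing processing time): #125 #118 #111 #104.
#125: 0→8, due 12, tardiness 0
#118: 8→14, due 19, tardiness 0
#111: 14→19, due 11, tardiness 8
#104: 19→23, due 7, tardiness 16
Sum = 0+0+8+16 = 24.
SPT (increasing processing time): #104 #111 #118 #125.
#104: 0→4, due 7, tardiness 0
#111: 4→9, due 11, tardiness 0
#118: 9→15, due 19, tardiness 0
#125: 15→23, due 12, tardiness 11
Sum = 0+0+0+11 = 11.
EDD 9, LPT 24, SPT 11 → minimum 9.

9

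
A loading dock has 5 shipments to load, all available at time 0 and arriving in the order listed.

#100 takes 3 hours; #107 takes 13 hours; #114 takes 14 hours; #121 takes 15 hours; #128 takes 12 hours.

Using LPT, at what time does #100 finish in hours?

57

LPT (decreasing processing time): #121 #114 #107 #128 #100.
#121: 0→15
#114: 15→29
#107: 29→42
#128: 42→54
#100: 54→57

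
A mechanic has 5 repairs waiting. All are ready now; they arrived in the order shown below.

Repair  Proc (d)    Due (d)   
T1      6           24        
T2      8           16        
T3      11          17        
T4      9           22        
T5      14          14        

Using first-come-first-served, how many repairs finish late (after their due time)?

3

FIFO (arrival order): T1 T2 T3 T4 T5.
T1: 0→6, due 24, tardiness 0
T2: 6→14, due 16, tardiness 0
T3: 14→25, due 17, tardiness 8
T4: 25→34, due 22, tardiness 12
T5: 34→48, due 14, tardiness 34
Late repairs: 3.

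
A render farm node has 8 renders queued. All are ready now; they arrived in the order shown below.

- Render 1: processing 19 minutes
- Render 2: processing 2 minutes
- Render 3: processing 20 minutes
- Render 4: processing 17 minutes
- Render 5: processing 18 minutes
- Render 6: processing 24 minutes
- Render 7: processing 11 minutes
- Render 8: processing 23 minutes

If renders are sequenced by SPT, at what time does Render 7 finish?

SPT (increasing processing time): Render 2 Render 7 Render 4 Render 5 Render 1 Render 3 Render 8 Render 6.
Render 2: 0→2
Render 7: 2→13

13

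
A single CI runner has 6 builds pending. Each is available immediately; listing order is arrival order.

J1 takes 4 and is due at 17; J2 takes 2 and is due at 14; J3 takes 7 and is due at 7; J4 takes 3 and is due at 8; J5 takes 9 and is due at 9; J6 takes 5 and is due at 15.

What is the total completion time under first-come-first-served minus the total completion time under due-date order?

FIFO (arrival order): J1 J2 J3 J4 J5 J6.
J1: 0→4
J2: 4→6
J3: 6→13
J4: 13→16
J5: 16→25
J6: 25→30
Sum = 4+6+13+16+25+30 = 94.
EDD (increasing due date): J3 J4 J5 J2 J6 J1.
J3: 0→7
J4: 7→10
J5: 10→19
J2: 19→21
J6: 21→26
J1: 26→30
Sum = 7+10+19+21+26+30 = 113.
Difference = 94 − 113 = -19.

-19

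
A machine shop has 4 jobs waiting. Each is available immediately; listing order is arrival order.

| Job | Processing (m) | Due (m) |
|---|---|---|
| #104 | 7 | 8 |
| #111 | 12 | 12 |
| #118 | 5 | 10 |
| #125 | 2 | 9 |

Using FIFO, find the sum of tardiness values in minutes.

FIFO (arrival order): #104 #111 #118 #125.
#104: 0→7, due 8, tardiness 0
#111: 7→19, due 12, tardiness 7
#118: 19→24, due 10, tardiness 14
#125: 24→26, due 9, tardiness 17
Sum = 0+7+14+17 = 38.

38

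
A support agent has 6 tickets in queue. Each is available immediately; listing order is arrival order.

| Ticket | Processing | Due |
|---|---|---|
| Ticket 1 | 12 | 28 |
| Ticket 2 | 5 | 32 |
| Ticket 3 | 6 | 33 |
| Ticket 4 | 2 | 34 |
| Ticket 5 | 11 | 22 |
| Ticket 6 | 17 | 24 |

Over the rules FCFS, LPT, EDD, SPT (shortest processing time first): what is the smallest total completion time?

135

FIFO (arrival order): Ticket 1 Ticket 2 Ticket 3 Ticket 4 Ticket 5 Ticket 6.
Ticket 1: 0→12
Ticket 2: 12→17
Ticket 3: 17→23
Ticket 4: 23→25
Ticket 5: 25→36
Ticket 6: 36→53
Sum = 12+17+23+25+36+53 = 166.
LPT (decreasing processing time): Ticket 6 Ticket 1 Ticket 5 Ticket 3 Ticket 2 Ticket 4.
Ticket 6: 0→17
Ticket 1: 17→29
Ticket 5: 29→40
Ticket 3: 40→46
Ticket 2: 46→51
Ticket 4: 51→53
Sum = 17+29+40+46+51+53 = 236.
EDD (increasing due date): Ticket 5 Ticket 6 Ticket 1 Ticket 2 Ticket 3 Ticket 4.
Ticket 5: 0→11
Ticket 6: 11→28
Ticket 1: 28→40
Ticket 2: 40→45
Ticket 3: 45→51
Ticket 4: 51→53
Sum = 11+28+40+45+51+53 = 228.
SPT (increasing processing time): Ticket 4 Ticket 2 Ticket 3 Ticket 5 Ticket 1 Ticket 6.
Ticket 4: 0→2
Ticket 2: 2→7
Ticket 3: 7→13
Ticket 5: 13→24
Ticket 1: 24→36
Ticket 6: 36→53
Sum = 2+7+13+24+36+53 = 135.
FIFO 166, LPT 236, EDD 228, SPT 135 → minimum 135.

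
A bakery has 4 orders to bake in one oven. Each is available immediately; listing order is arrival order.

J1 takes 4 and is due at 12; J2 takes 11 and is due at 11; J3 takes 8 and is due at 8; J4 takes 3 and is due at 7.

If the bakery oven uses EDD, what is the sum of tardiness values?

28

EDD (increasing due date): J4 J3 J2 J1.
J4: 0→3, due 7, tardiness 0
J3: 3→11, due 8, tardiness 3
J2: 11→22, due 11, tardiness 11
J1: 22→26, due 12, tardiness 14
Sum = 0+3+11+14 = 28.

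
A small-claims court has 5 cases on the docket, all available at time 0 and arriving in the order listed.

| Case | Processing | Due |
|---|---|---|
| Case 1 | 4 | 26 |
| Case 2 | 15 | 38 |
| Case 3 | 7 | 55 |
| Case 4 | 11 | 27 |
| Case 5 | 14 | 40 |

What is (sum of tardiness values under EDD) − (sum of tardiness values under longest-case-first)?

EDD (increasing due date): Case 1 Case 4 Case 2 Case 5 Case 3.
Case 1: 0→4, due 26, tardiness 0
Case 4: 4→15, due 27, tardiness 0
Case 2: 15→30, due 38, tardiness 0
Case 5: 30→44, due 40, tardiness 4
Case 3: 44→51, due 55, tardiness 0
Sum = 0+0+0+4+0 = 4.
LPT (decreasing processing time): Case 2 Case 5 Case 4 Case 3 Case 1.
Case 2: 0→15, due 38, tardiness 0
Case 5: 15→29, due 40, tardiness 0
Case 4: 29→40, due 27, tardiness 13
Case 3: 40→47, due 55, tardiness 0
Case 1: 47→51, due 26, tardiness 25
Sum = 0+0+13+0+25 = 38.
Difference = 4 − 38 = -34.

-34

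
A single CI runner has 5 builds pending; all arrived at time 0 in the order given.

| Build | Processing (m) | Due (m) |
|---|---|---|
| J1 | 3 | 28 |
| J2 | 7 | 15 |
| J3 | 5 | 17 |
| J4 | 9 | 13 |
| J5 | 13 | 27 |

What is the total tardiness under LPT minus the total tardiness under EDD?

28

LPT (decreasing processing time): J5 J4 J2 J3 J1.
J5: 0→13, due 27, tardiness 0
J4: 13→22, due 13, tardiness 9
J2: 22→29, due 15, tardiness 14
J3: 29→34, due 17, tardiness 17
J1: 34→37, due 28, tardiness 9
Sum = 0+9+14+17+9 = 49.
EDD (increasing due date): J4 J2 J3 J5 J1.
J4: 0→9, due 13, tardiness 0
J2: 9→16, due 15, tardiness 1
J3: 16→21, due 17, tardiness 4
J5: 21→34, due 27, tardiness 7
J1: 34→37, due 28, tardiness 9
Sum = 0+1+4+7+9 = 21.
Difference = 49 − 21 = 28.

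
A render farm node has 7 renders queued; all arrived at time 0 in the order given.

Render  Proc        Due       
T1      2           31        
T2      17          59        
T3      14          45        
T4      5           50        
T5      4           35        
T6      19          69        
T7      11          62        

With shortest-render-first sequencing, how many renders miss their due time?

1

SPT (increasing processing time): T1 T5 T4 T7 T3 T2 T6.
T1: 0→2, due 31, tardiness 0
T5: 2→6, due 35, tardiness 0
T4: 6→11, due 50, tardiness 0
T7: 11→22, due 62, tardiness 0
T3: 22→36, due 45, tardiness 0
T2: 36→53, due 59, tardiness 0
T6: 53→72, due 69, tardiness 3
Late renders: 1.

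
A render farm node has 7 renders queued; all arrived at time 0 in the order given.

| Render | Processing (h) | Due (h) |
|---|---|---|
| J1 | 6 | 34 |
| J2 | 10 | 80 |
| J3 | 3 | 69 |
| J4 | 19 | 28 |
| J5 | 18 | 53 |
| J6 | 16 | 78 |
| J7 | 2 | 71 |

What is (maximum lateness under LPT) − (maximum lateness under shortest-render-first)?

LPT (decreasing processing time): J4 J5 J6 J2 J1 J3 J7.
J4: 0→19, due 28, lateness -9
J5: 19→37, due 53, lateness -16
J6: 37→53, due 78, lateness -25
J2: 53→63, due 80, lateness -17
J1: 63→69, due 34, lateness 35
J3: 69→72, due 69, lateness 3
J7: 72→74, due 71, lateness 3
Maximum = 35.
SPT (increasing processing time): J7 J3 J1 J2 J6 J5 J4.
J7: 0→2, due 71, lateness -69
J3: 2→5, due 69, lateness -64
J1: 5→11, due 34, lateness -23
J2: 11→21, due 80, lateness -59
J6: 21→37, due 78, lateness -41
J5: 37→55, due 53, lateness 2
J4: 55→74, due 28, lateness 46
Maximum = 46.
Difference = 35 − 46 = -11.

-11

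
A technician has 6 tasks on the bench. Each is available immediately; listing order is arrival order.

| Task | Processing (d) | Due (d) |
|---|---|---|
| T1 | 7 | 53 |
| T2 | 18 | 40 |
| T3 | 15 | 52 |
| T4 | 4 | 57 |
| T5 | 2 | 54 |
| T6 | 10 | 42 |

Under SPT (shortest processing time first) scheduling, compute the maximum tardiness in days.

16

SPT (increasing processing time): T5 T4 T1 T6 T3 T2.
T5: 0→2, due 54, tardiness 0
T4: 2→6, due 57, tardiness 0
T1: 6→13, due 53, tardiness 0
T6: 13→23, due 42, tardiness 0
T3: 23→38, due 52, tardiness 0
T2: 38→56, due 40, tardiness 16
Maximum = 16.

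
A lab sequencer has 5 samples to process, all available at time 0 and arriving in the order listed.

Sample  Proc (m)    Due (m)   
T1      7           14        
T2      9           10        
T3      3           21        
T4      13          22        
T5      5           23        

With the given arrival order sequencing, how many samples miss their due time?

FIFO (arrival order): T1 T2 T3 T4 T5.
T1: 0→7, due 14, tardiness 0
T2: 7→16, due 10, tardiness 6
T3: 16→19, due 21, tardiness 0
T4: 19→32, due 22, tardiness 10
T5: 32→37, due 23, tardiness 14
Late samples: 3.

3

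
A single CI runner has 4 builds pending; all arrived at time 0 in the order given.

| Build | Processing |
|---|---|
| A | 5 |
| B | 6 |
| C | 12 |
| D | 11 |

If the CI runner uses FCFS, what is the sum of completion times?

FIFO (arrival order): A B C D.
A: 0→5
B: 5→11
C: 11→23
D: 23→34
Sum = 5+11+23+34 = 73.

73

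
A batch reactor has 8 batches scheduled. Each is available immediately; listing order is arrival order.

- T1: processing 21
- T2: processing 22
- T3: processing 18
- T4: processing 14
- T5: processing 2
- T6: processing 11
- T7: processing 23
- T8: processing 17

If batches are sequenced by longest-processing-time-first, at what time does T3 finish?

LPT (decreasing processing time): T7 T2 T1 T3 T8 T4 T6 T5.
T7: 0→23
T2: 23→45
T1: 45→66
T3: 66→84

84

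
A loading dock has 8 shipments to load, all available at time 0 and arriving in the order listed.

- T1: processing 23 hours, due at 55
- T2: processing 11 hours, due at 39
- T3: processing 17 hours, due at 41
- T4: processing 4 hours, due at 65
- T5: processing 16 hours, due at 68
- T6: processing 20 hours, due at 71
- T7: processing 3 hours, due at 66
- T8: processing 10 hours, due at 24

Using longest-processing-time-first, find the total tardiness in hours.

222

LPT (decreasing processing time): T1 T6 T3 T5 T2 T8 T4 T7.
T1: 0→23, due 55, tardiness 0
T6: 23→43, due 71, tardiness 0
T3: 43→60, due 41, tardiness 19
T5: 60→76, due 68, tardiness 8
T2: 76→87, due 39, tardiness 48
T8: 87→97, due 24, tardiness 73
T4: 97→101, due 65, tardiness 36
T7: 101→104, due 66, tardiness 38
Sum = 0+0+19+8+48+73+36+38 = 222.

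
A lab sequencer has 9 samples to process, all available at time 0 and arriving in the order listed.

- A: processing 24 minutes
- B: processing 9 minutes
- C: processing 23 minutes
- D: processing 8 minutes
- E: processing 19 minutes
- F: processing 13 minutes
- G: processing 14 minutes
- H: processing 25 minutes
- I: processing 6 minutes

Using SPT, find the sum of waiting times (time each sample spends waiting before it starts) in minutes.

406

SPT (increasing processing time): I D B F G E C A H.
I: waits 0, runs 0→6
D: waits 6, runs 6→14
B: waits 14, runs 14→23
F: waits 23, runs 23→36
G: waits 36, runs 36→50
E: waits 50, runs 50→69
C: waits 69, runs 69→92
A: waits 92, runs 92→116
H: waits 116, runs 116→141
Sum = 0+6+14+23+36+50+69+92+116 = 406.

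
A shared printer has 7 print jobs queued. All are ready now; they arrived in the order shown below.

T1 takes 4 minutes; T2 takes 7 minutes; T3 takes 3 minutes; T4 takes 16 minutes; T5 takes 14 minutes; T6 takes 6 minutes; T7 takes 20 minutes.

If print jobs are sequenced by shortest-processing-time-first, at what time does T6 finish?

SPT (increasing processing time): T3 T1 T6 T2 T5 T4 T7.
T3: 0→3
T1: 3→7
T6: 7→13

13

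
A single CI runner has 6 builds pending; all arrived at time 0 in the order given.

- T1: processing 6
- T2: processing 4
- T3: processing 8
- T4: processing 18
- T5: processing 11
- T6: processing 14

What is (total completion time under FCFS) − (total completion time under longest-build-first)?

-84

FIFO (arrival order): T1 T2 T3 T4 T5 T6.
T1: 0→6
T2: 6→10
T3: 10→18
T4: 18→36
T5: 36→47
T6: 47→61
Sum = 6+10+18+36+47+61 = 178.
LPT (decreasing processing time): T4 T6 T5 T3 T1 T2.
T4: 0→18
T6: 18→32
T5: 32→43
T3: 43→51
T1: 51→57
T2: 57→61
Sum = 18+32+43+51+57+61 = 262.
Difference = 178 − 262 = -84.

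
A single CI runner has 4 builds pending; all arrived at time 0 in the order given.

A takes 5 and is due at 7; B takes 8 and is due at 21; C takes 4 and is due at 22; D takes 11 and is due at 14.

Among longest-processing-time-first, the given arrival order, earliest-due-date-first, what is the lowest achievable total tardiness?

LPT (decreasing processing time): D B A C.
D: 0→11, due 14, tardiness 0
B: 11→19, due 21, tardiness 0
A: 19→24, due 7, tardiness 17
C: 24→28, due 22, tardiness 6
Sum = 0+0+17+6 = 23.
FIFO (arrival order): A B C D.
A: 0→5, due 7, tardiness 0
B: 5→13, due 21, tardiness 0
C: 13→17, due 22, tardiness 0
D: 17→28, due 14, tardiness 14
Sum = 0+0+0+14 = 14.
EDD (increasing due date): A D B C.
A: 0→5, due 7, tardiness 0
D: 5→16, due 14, tardiness 2
B: 16→24, due 21, tardiness 3
C: 24→28, due 22, tardiness 6
Sum = 0+2+3+6 = 11.
LPT 23, FIFO 14, EDD 11 → minimum 11.

11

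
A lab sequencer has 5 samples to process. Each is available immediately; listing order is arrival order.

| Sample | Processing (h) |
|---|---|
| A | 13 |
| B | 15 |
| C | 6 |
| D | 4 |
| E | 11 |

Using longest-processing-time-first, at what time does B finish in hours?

15

LPT (decreasing processing time): B A E C D.
B: 0→15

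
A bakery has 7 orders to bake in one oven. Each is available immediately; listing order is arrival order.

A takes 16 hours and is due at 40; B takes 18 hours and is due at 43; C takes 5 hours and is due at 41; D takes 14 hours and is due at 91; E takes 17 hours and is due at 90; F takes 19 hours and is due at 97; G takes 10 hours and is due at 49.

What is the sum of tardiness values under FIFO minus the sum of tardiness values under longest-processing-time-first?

-83

FIFO (arrival order): A B C D E F G.
A: 0→16, due 40, tardiness 0
B: 16→34, due 43, tardiness 0
C: 34→39, due 41, tardiness 0
D: 39→53, due 91, tardiness 0
E: 53→70, due 90, tardiness 0
F: 70→89, due 97, tardiness 0
G: 89→99, due 49, tardiness 50
Sum = 0+0+0+0+0+0+50 = 50.
LPT (decreasing processing time): F B E A D G C.
F: 0→19, due 97, tardiness 0
B: 19→37, due 43, tardiness 0
E: 37→54, due 90, tardiness 0
A: 54→70, due 40, tardiness 30
D: 70→84, due 91, tardiness 0
G: 84→94, due 49, tardiness 45
C: 94→99, due 41, tardiness 58
Sum = 0+0+0+30+0+45+58 = 133.
Difference = 50 − 133 = -83.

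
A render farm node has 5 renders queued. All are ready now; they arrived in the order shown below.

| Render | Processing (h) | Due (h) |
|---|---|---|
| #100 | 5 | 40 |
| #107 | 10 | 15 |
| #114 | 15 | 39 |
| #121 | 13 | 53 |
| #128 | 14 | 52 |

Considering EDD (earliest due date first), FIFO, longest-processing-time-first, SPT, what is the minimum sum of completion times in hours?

EDD (increasing due date): #107 #114 #100 #128 #121.
#107: 0→10
#114: 10→25
#100: 25→30
#128: 30→44
#121: 44→57
Sum = 10+25+30+44+57 = 166.
FIFO (arrival order): #100 #107 #114 #121 #128.
#100: 0→5
#107: 5→15
#114: 15→30
#121: 30→43
#128: 43→57
Sum = 5+15+30+43+57 = 150.
LPT (decreasing processing time): #114 #128 #121 #107 #100.
#114: 0→15
#128: 15→29
#121: 29→42
#107: 42→52
#100: 52→57
Sum = 15+29+42+52+57 = 195.
SPT (increasing processing time): #100 #107 #121 #128 #114.
#100: 0→5
#107: 5→15
#121: 15→28
#128: 28→42
#114: 42→57
Sum = 5+15+28+42+57 = 147.
EDD 166, FIFO 150, LPT 195, SPT 147 → minimum 147.

147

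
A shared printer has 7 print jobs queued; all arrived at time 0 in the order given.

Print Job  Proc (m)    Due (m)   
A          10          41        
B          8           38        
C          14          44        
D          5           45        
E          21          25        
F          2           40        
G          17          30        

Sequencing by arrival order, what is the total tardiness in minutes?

FIFO (arrival order): A B C D E F G.
A: 0→10, due 41, tardiness 0
B: 10→18, due 38, tardiness 0
C: 18→32, due 44, tardiness 0
D: 32→37, due 45, tardiness 0
E: 37→58, due 25, tardiness 33
F: 58→60, due 40, tardiness 20
G: 60→77, due 30, tardiness 47
Sum = 0+0+0+0+33+20+47 = 100.

100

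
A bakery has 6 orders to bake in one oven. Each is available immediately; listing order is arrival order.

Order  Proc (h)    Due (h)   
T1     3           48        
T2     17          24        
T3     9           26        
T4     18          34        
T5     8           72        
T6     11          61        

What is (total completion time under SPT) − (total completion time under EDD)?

SPT (increasing processing time): T1 T5 T3 T6 T2 T4.
T1: 0→3
T5: 3→11
T3: 11→20
T6: 20→31
T2: 31→48
T4: 48→66
Sum = 3+11+20+31+48+66 = 179.
EDD (increasing due date): T2 T3 T4 T1 T6 T5.
T2: 0→17
T3: 17→26
T4: 26→44
T1: 44→47
T6: 47→58
T5: 58→66
Sum = 17+26+44+47+58+66 = 258.
Difference = 179 − 258 = -79.

-79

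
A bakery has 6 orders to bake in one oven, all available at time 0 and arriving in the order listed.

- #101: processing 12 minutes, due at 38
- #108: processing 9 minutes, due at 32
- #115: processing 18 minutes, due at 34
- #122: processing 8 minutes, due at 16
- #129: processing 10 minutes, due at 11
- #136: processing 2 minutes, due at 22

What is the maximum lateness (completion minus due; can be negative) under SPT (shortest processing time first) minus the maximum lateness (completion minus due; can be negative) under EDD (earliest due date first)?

SPT (increasing processing time): #136 #122 #108 #129 #101 #115.
#136: 0→2, due 22, lateness -20
#122: 2→10, due 16, lateness -6
#108: 10→19, due 32, lateness -13
#129: 19→29, due 11, lateness 18
#101: 29→41, due 38, lateness 3
#115: 41→59, due 34, lateness 25
Maximum = 25.
EDD (increasing due date): #129 #122 #136 #108 #115 #101.
#129: 0→10, due 11, lateness -1
#122: 10→18, due 16, lateness 2
#136: 18→20, due 22, lateness -2
#108: 20→29, due 32, lateness -3
#115: 29→47, due 34, lateness 13
#101: 47→59, due 38, lateness 21
Maximum = 21.
Difference = 25 − 21 = 4.

4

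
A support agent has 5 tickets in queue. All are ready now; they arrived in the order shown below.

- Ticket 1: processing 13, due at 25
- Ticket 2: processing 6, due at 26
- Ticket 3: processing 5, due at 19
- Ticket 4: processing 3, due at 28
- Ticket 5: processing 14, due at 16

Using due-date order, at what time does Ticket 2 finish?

38

EDD (increasing due date): Ticket 5 Ticket 3 Ticket 1 Ticket 2 Ticket 4.
Ticket 5: 0→14
Ticket 3: 14→19
Ticket 1: 19→32
Ticket 2: 32→38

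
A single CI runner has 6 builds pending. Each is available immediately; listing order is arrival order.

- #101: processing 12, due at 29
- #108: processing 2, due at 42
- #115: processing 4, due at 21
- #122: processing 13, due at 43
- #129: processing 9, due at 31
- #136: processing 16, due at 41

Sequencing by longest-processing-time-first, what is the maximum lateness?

LPT (decreasing processing time): #136 #122 #101 #129 #115 #108.
#136: 0→16, due 41, lateness -25
#122: 16→29, due 43, lateness -14
#101: 29→41, due 29, lateness 12
#129: 41→50, due 31, lateness 19
#115: 50→54, due 21, lateness 33
#108: 54→56, due 42, lateness 14
Maximum = 33.

33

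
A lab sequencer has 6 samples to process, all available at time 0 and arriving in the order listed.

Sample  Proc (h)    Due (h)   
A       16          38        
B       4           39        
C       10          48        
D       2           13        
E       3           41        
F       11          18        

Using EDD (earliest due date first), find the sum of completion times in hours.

EDD (increasing due date): D F A B E C.
D: 0→2
F: 2→13
A: 13→29
B: 29→33
E: 33→36
C: 36→46
Sum = 2+13+29+33+36+46 = 159.

159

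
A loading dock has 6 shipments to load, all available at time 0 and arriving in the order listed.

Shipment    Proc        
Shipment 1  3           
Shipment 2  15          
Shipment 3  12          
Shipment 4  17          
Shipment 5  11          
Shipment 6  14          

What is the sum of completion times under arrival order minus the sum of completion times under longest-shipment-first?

FIFO (arrival order): Shipment 1 Shipment 2 Shipment 3 Shipment 4 Shipment 5 Shipment 6.
Shipment 1: 0→3
Shipment 2: 3→18
Shipment 3: 18→30
Shipment 4: 30→47
Shipment 5: 47→58
Shipment 6: 58→72
Sum = 3+18+30+47+58+72 = 228.
LPT (decreasing processing time): Shipment 4 Shipment 2 Shipment 6 Shipment 3 Shipment 5 Shipment 1.
Shipment 4: 0→17
Shipment 2: 17→32
Shipment 6: 32→46
Shipment 3: 46→58
Shipment 5: 58→69
Shipment 1: 69→72
Sum = 17+32+46+58+69+72 = 294.
Difference = 228 − 294 = -66.

-66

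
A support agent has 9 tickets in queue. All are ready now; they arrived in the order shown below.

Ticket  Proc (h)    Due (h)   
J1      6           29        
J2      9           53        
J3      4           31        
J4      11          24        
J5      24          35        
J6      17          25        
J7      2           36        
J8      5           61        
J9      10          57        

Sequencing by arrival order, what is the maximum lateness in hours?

FIFO (arrival order): J1 J2 J3 J4 J5 J6 J7 J8 J9.
J1: 0→6, due 29, lateness -23
J2: 6→15, due 53, lateness -38
J3: 15→19, due 31, lateness -12
J4: 19→30, due 24, lateness 6
J5: 30→54, due 35, lateness 19
J6: 54→71, due 25, lateness 46
J7: 71→73, due 36, lateness 37
J8: 73→78, due 61, lateness 17
J9: 78→88, due 57, lateness 31
Maximum = 46.

46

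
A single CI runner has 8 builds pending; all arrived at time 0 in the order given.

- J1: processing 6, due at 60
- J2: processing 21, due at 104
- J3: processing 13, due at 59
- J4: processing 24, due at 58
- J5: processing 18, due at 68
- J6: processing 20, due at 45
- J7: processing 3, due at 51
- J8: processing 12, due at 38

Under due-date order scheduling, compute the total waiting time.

384

EDD (increasing due date): J8 J6 J7 J4 J3 J1 J5 J2.
J8: waits 0, runs 0→12
J6: waits 12, runs 12→32
J7: waits 32, runs 32→35
J4: waits 35, runs 35→59
J3: waits 59, runs 59→72
J1: waits 72, runs 72→78
J5: waits 78, runs 78→96
J2: waits 96, runs 96→117
Sum = 0+12+32+35+59+72+78+96 = 384.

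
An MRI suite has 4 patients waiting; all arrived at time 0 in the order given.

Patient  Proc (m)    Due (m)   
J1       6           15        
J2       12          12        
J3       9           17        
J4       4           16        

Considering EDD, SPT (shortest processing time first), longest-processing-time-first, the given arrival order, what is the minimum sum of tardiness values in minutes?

21

EDD (increasing due date): J2 J1 J4 J3.
J2: 0→12, due 12, tardiness 0
J1: 12→18, due 15, tardiness 3
J4: 18→22, due 16, tardiness 6
J3: 22→31, due 17, tardiness 14
Sum = 0+3+6+14 = 23.
SPT (increasing processing time): J4 J1 J3 J2.
J4: 0→4, due 16, tardiness 0
J1: 4→10, due 15, tardiness 0
J3: 10→19, due 17, tardiness 2
J2: 19→31, due 12, tardiness 19
Sum = 0+0+2+19 = 21.
LPT (decreasing processing time): J2 J3 J1 J4.
J2: 0→12, due 12, tardiness 0
J3: 12→21, due 17, tardiness 4
J1: 21→27, due 15, tardiness 12
J4: 27→31, due 16, tardiness 15
Sum = 0+4+12+15 = 31.
FIFO (arrival order): J1 J2 J3 J4.
J1: 0→6, due 15, tardiness 0
J2: 6→18, due 12, tardiness 6
J3: 18→27, due 17, tardiness 10
J4: 27→31, due 16, tardiness 15
Sum = 0+6+10+15 = 31.
EDD 23, SPT 21, LPT 31, FIFO 31 → minimum 21.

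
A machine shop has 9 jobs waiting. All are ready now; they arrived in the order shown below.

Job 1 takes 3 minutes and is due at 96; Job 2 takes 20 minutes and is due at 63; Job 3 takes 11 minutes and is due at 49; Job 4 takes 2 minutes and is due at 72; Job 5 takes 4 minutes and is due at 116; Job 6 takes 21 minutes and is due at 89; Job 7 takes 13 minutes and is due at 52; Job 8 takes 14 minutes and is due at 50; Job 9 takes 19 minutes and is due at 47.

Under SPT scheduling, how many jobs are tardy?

3

SPT (increasing processing time): Job 4 Job 1 Job 5 Job 3 Job 7 Job 8 Job 9 Job 2 Job 6.
Job 4: 0→2, due 72, tardiness 0
Job 1: 2→5, due 96, tardiness 0
Job 5: 5→9, due 116, tardiness 0
Job 3: 9→20, due 49, tardiness 0
Job 7: 20→33, due 52, tardiness 0
Job 8: 33→47, due 50, tardiness 0
Job 9: 47→66, due 47, tardiness 19
Job 2: 66→86, due 63, tardiness 23
Job 6: 86→107, due 89, tardiness 18
Late jobs: 3.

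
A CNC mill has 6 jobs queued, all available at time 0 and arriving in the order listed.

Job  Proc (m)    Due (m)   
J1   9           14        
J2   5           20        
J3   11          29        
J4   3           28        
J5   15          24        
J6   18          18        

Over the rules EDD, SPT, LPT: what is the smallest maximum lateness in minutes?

32

EDD (increasing due date): J1 J6 J2 J5 J4 J3.
J1: 0→9, due 14, lateness -5
J6: 9→27, due 18, lateness 9
J2: 27→32, due 20, lateness 12
J5: 32→47, due 24, lateness 23
J4: 47→50, due 28, lateness 22
J3: 50→61, due 29, lateness 32
Maximum = 32.
SPT (increasing processing time): J4 J2 J1 J3 J5 J6.
J4: 0→3, due 28, lateness -25
J2: 3→8, due 20, lateness -12
J1: 8→17, due 14, lateness 3
J3: 17→28, due 29, lateness -1
J5: 28→43, due 24, lateness 19
J6: 43→61, due 18, lateness 43
Maximum = 43.
LPT (decreasing processing time): J6 J5 J3 J1 J2 J4.
J6: 0→18, due 18, lateness 0
J5: 18→33, due 24, lateness 9
J3: 33→44, due 29, lateness 15
J1: 44→53, due 14, lateness 39
J2: 53→58, due 20, lateness 38
J4: 58→61, due 28, lateness 33
Maximum = 39.
EDD 32, SPT 43, LPT 39 → minimum 32.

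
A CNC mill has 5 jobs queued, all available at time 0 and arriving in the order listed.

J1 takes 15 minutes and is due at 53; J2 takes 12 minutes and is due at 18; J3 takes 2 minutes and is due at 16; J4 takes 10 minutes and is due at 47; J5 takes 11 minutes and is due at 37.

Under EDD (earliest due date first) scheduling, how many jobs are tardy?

0

EDD (increasing due date): J3 J2 J5 J4 J1.
J3: 0→2, due 16, tardiness 0
J2: 2→14, due 18, tardiness 0
J5: 14→25, due 37, tardiness 0
J4: 25→35, due 47, tardiness 0
J1: 35→50, due 53, tardiness 0
Late jobs: 0.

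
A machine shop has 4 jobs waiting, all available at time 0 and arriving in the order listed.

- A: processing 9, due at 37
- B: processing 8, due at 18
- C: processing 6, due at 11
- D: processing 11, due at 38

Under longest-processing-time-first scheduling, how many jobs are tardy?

2

LPT (decreasing processing time): D A B C.
D: 0→11, due 38, tardiness 0
A: 11→20, due 37, tardiness 0
B: 20→28, due 18, tardiness 10
C: 28→34, due 11, tardiness 23
Late jobs: 2.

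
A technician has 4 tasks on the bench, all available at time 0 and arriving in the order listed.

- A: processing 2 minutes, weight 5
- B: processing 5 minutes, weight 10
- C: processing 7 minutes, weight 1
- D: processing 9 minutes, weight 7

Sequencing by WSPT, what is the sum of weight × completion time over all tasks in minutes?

WSPT (decreasing weight/processing-time ratio): A B D C.
A: finishes 2, weight 5, w·C = 10
B: finishes 7, weight 10, w·C = 70
D: finishes 16, weight 7, w·C = 112
C: finishes 23, weight 1, w·C = 23
Sum = 10+70+112+23 = 215.

215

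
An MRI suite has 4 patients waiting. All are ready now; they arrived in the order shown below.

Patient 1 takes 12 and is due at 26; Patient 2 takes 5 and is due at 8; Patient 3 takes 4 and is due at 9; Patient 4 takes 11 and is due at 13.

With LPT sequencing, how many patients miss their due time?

3

LPT (decreasing processing time): Patient 1 Patient 4 Patient 2 Patient 3.
Patient 1: 0→12, due 26, tardiness 0
Patient 4: 12→23, due 13, tardiness 10
Patient 2: 23→28, due 8, tardiness 20
Patient 3: 28→32, due 9, tardiness 23
Late patients: 3.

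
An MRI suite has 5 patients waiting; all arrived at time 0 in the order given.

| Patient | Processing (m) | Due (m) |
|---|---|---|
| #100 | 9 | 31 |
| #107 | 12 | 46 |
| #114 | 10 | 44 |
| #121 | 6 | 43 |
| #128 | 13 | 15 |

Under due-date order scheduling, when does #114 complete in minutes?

EDD (increasing due date): #128 #100 #121 #114 #107.
#128: 0→13
#100: 13→22
#121: 22→28
#114: 28→38

38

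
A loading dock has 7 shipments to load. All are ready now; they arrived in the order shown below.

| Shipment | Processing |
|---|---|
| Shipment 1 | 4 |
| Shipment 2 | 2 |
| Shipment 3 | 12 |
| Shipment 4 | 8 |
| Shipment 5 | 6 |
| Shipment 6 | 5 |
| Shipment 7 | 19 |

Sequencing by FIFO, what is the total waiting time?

FIFO (arrival order): Shipment 1 Shipment 2 Shipment 3 Shipment 4 Shipment 5 Shipment 6 Shipment 7.
Shipment 1: waits 0, runs 0→4
Shipment 2: waits 4, runs 4→6
Shipment 3: waits 6, runs 6→18
Shipment 4: waits 18, runs 18→26
Shipment 5: waits 26, runs 26→32
Shipment 6: waits 32, runs 32→37
Shipment 7: waits 37, runs 37→56
Sum = 0+4+6+18+26+32+37 = 123.

123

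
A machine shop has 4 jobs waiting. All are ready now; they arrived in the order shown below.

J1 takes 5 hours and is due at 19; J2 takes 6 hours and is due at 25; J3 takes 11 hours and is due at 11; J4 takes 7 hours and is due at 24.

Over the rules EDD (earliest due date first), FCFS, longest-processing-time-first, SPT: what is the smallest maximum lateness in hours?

4

EDD (increasing due date): J3 J1 J4 J2.
J3: 0→11, due 11, lateness 0
J1: 11→16, due 19, lateness -3
J4: 16→23, due 24, lateness -1
J2: 23→29, due 25, lateness 4
Maximum = 4.
FIFO (arrival order): J1 J2 J3 J4.
J1: 0→5, due 19, lateness -14
J2: 5→11, due 25, lateness -14
J3: 11→22, due 11, lateness 11
J4: 22→29, due 24, lateness 5
Maximum = 11.
LPT (decreasing processing time): J3 J4 J2 J1.
J3: 0→11, due 11, lateness 0
J4: 11→18, due 24, lateness -6
J2: 18→24, due 25, lateness -1
J1: 24→29, due 19, lateness 10
Maximum = 10.
SPT (increasing processing time): J1 J2 J4 J3.
J1: 0→5, due 19, lateness -14
J2: 5→11, due 25, lateness -14
J4: 11→18, due 24, lateness -6
J3: 18→29, due 11, lateness 18
Maximum = 18.
EDD 4, FIFO 11, LPT 10, SPT 18 → minimum 4.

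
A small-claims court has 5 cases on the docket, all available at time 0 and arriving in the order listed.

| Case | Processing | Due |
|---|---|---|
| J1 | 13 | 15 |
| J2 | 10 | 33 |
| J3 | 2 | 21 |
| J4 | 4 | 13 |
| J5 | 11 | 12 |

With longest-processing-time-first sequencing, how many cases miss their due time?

4

LPT (decreasing processing time): J1 J5 J2 J4 J3.
J1: 0→13, due 15, tardiness 0
J5: 13→24, due 12, tardiness 12
J2: 24→34, due 33, tardiness 1
J4: 34→38, due 13, tardiness 25
J3: 38→40, due 21, tardiness 19
Late cases: 4.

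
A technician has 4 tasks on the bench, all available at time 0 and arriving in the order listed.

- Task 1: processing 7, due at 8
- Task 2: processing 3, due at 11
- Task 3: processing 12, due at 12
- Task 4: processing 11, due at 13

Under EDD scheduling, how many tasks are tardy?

2

EDD (increasing due date): Task 1 Task 2 Task 3 Task 4.
Task 1: 0→7, due 8, tardiness 0
Task 2: 7→10, due 11, tardiness 0
Task 3: 10→22, due 12, tardiness 10
Task 4: 22→33, due 13, tardiness 20
Late tasks: 2.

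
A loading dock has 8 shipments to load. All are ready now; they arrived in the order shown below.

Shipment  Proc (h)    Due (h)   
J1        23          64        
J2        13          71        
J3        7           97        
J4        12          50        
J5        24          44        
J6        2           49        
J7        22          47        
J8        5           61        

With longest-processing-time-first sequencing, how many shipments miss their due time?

6

LPT (decreasing processing time): J5 J1 J7 J2 J4 J3 J8 J6.
J5: 0→24, due 44, tardiness 0
J1: 24→47, due 64, tardiness 0
J7: 47→69, due 47, tardiness 22
J2: 69→82, due 71, tardiness 11
J4: 82→94, due 50, tardiness 44
J3: 94→101, due 97, tardiness 4
J8: 101→106, due 61, tardiness 45
J6: 106→108, due 49, tardiness 59
Late shipments: 6.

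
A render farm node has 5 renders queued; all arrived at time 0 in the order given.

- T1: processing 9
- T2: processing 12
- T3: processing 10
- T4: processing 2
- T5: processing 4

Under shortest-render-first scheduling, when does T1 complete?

SPT (increasing processing time): T4 T5 T1 T3 T2.
T4: 0→2
T5: 2→6
T1: 6→15

15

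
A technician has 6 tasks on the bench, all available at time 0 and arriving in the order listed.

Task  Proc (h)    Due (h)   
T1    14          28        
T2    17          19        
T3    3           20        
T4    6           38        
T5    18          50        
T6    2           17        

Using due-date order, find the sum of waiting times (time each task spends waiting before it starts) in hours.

121

EDD (increasing due date): T6 T2 T3 T1 T4 T5.
T6: waits 0, runs 0→2
T2: waits 2, runs 2→19
T3: waits 19, runs 19→22
T1: waits 22, runs 22→36
T4: waits 36, runs 36→42
T5: waits 42, runs 42→60
Sum = 0+2+19+22+36+42 = 121.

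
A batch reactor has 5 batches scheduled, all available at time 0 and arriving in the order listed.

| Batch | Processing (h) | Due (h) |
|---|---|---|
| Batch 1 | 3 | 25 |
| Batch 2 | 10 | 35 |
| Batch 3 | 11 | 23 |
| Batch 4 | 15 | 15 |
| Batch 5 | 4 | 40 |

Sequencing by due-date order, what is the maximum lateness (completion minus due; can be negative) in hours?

EDD (increasing due date): Batch 4 Batch 3 Batch 1 Batch 2 Batch 5.
Batch 4: 0→15, due 15, lateness 0
Batch 3: 15→26, due 23, lateness 3
Batch 1: 26→29, due 25, lateness 4
Batch 2: 29→39, due 35, lateness 4
Batch 5: 39→43, due 40, lateness 3
Maximum = 4.

4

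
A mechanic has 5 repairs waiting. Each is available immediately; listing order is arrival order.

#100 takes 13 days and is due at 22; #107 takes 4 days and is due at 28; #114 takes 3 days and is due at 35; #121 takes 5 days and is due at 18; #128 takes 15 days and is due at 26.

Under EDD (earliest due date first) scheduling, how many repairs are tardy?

3

EDD (increasing due date): #121 #100 #128 #107 #114.
#121: 0→5, due 18, tardiness 0
#100: 5→18, due 22, tardiness 0
#128: 18→33, due 26, tardiness 7
#107: 33→37, due 28, tardiness 9
#114: 37→40, due 35, tardiness 5
Late repairs: 3.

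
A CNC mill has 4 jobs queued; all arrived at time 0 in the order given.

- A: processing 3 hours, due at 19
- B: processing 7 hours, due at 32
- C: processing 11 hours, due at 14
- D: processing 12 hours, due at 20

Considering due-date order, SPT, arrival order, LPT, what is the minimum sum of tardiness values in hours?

EDD (increasing due date): C A D B.
C: 0→11, due 14, tardiness 0
A: 11→14, due 19, tardiness 0
D: 14→26, due 20, tardiness 6
B: 26→33, due 32, tardiness 1
Sum = 0+0+6+1 = 7.
SPT (increasing processing time): A B C D.
A: 0→3, due 19, tardiness 0
B: 3→10, due 32, tardiness 0
C: 10→21, due 14, tardiness 7
D: 21→33, due 20, tardiness 13
Sum = 0+0+7+13 = 20.
FIFO (arrival order): A B C D.
A: 0→3, due 19, tardiness 0
B: 3→10, due 32, tardiness 0
C: 10→21, due 14, tardiness 7
D: 21→33, due 20, tardiness 13
Sum = 0+0+7+13 = 20.
LPT (decreasing processing time): D C B A.
D: 0→12, due 20, tardiness 0
C: 12→23, due 14, tardiness 9
B: 23→30, due 32, tardiness 0
A: 30→33, due 19, tardiness 14
Sum = 0+9+0+14 = 23.
EDD 7, SPT 20, FIFO 20, LPT 23 → minimum 7.

7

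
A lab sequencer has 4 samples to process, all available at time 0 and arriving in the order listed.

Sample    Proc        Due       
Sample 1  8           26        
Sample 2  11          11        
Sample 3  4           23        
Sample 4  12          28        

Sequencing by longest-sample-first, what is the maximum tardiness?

12

LPT (decreasing processing time): Sample 4 Sample 2 Sample 1 Sample 3.
Sample 4: 0→12, due 28, tardiness 0
Sample 2: 12→23, due 11, tardiness 12
Sample 1: 23→31, due 26, tardiness 5
Sample 3: 31→35, due 23, tardiness 12
Maximum = 12.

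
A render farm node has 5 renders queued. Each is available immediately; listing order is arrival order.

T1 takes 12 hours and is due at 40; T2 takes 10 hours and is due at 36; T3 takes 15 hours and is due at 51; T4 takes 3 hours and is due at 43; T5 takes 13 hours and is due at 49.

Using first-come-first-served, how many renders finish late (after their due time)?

1

FIFO (arrival order): T1 T2 T3 T4 T5.
T1: 0→12, due 40, tardiness 0
T2: 12→22, due 36, tardiness 0
T3: 22→37, due 51, tardiness 0
T4: 37→40, due 43, tardiness 0
T5: 40→53, due 49, tardiness 4
Late renders: 1.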